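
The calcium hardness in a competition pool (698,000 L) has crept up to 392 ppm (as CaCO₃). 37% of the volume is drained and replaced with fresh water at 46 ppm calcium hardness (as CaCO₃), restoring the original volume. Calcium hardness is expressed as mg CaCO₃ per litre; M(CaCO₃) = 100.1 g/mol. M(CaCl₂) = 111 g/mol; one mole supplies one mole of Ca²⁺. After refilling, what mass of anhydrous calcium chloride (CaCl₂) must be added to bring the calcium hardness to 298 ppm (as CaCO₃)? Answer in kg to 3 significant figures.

After draining 37% and refilling: 392 × 0.63 + 46 × 0.37 = 263.98 ppm.
Deficit to target: 298 − 263.98 = 34.02 mg/L.
As CaCO₃: 34.02 mg/L × 698,000 L = 23,750 g; ÷ 100.1 = 237.2 mol Ca²⁺.
Mass: 237.2 × 111 = 26,330 g.

26.3 kg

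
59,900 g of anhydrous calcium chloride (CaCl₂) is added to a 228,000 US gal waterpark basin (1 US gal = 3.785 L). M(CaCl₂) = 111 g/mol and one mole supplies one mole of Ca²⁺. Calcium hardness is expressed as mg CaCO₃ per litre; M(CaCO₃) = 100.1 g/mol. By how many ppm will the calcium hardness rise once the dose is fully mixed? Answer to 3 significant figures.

62.6 ppm

Volume: 228,000 US gal × 3.785 L/gal = 862,980 L.
Moles of Ca²⁺: 59,900 g ÷ 111 g/mol = 539.6 mol.
As CaCO₃: 539.6 mol × 100.1 g/mol = 54,020 g.
Rise: 54,020 g / 862,980 L × 1000 = 62.59 mg/L.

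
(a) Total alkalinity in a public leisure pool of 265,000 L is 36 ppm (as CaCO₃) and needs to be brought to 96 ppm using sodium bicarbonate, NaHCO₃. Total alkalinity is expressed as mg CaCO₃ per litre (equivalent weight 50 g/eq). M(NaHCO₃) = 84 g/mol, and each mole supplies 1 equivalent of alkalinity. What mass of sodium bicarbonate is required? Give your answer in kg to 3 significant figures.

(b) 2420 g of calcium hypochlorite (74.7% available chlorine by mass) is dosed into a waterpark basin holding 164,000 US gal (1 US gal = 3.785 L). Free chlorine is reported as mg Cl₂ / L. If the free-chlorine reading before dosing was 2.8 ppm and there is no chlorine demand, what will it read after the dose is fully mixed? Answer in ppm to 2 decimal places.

(a) 26.7 kg; (b) 5.71 ppm

(a) Alkalinity to add: (96 − 36) = 60 mg/L as CaCO₃ × 265,000 L = 15,900 g as CaCO₃.
(a) Equivalents: 15,900 g ÷ 50 g/eq = 318 eq.
(a) NaHCO₃ supplies 1 eq per mole → 318 mol.
(a) Mass: 318 mol × 84 g/mol = 26,710 g.

(b) Volume: 164,000 US gal × 3.785 L/gal = 620,740 L.
(b) Available chlorine delivered: 2420 g × 0.747 = 1808 g as Cl₂.
(b) Concentration rise: 1808 g / 620,740 L = 2.912 mg/L = 2.91 ppm.
(b) Final FC: 2.8 + 2.91 = 5.71 ppm.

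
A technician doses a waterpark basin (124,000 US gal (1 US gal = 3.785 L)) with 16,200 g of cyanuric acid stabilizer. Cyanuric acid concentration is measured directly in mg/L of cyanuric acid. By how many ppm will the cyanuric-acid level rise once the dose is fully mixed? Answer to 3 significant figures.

Volume: 124,000 US gal × 3.785 L/gal = 469,340 L.
Rise: 16,200 g / 469,340 L × 1000 = 34.52 mg/L.

34.5 ppm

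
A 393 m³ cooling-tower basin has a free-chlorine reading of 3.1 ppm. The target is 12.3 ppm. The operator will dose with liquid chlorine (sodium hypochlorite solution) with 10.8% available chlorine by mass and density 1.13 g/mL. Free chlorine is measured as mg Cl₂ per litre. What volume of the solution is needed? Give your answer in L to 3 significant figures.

Volume: 393 m³ = 393,000 L.
Chlorine deficit: 12.3 − 3.1 = 9.2 ppm = 9.2 mg/L as Cl₂.
Cl₂ equivalent needed: 9.2 mg/L × 393,000 L = 3,616,000 mg = 3616 g.
Product at 10.8% available chlorine: 3616 / 0.108 = 33,480 g.
Volume at density 1.13 g/mL: 33,480 g ÷ 1.13 g/mL = 29,630 mL.

29.6 L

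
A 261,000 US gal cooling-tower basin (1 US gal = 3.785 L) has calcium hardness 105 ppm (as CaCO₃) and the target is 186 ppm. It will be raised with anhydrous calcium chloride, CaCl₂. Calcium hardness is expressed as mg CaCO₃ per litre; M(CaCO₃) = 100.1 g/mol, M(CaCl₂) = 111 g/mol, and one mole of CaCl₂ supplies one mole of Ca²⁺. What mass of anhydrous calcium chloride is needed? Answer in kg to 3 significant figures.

Volume: 261,000 US gal × 3.785 L/gal = 987,885 L.
Hardness to add: (186 − 105) = 81 mg/L as CaCO₃ × 987,885 L = 80,020 g as CaCO₃.
Moles of Ca²⁺ (1 mol Ca²⁺ ≡ 1 mol CaCO₃): 80,020 / 100.1 g/mol = 799.4 mol.
Mass of CaCl₂: 799.4 × 111 = 88,730 g.

88.7 kg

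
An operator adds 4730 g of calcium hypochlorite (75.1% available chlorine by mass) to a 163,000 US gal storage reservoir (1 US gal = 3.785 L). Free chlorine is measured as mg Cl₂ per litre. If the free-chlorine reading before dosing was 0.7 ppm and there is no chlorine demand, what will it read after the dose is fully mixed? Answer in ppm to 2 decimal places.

Volume: 163,000 US gal × 3.785 L/gal = 616,955 L.
Available chlorine delivered: 4730 g × 0.751 = 3552 g as Cl₂.
Concentration rise: 3552 g / 616,955 L = 5.758 mg/L = 5.76 ppm.
Final FC: 0.7 + 5.76 = 6.46 ppm.

6.46 ppm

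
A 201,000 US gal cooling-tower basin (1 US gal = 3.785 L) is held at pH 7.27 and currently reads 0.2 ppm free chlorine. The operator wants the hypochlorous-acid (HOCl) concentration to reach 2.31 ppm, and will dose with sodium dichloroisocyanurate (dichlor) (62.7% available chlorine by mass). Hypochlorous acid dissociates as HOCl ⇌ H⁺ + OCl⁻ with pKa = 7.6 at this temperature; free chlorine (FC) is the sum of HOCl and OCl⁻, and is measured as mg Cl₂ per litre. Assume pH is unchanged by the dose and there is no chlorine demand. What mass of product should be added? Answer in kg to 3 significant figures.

3.87 kg

Volume: 201,000 US gal × 3.785 L/gal = 760,785 L.
[OCl⁻]/[HOCl] = 10^(pH − pKa) = 10^(7.27 − 7.6) = 0.4677; fraction as HOCl = 1/(1 + 0.4677) = 0.6813.
Free chlorine required for 2.31 ppm HOCl: 2.31 / 0.6813 = 3.39 ppm.
FC to add: 3.39 − 0.2 = 3.19 mg/L as Cl₂.
Cl₂ equivalent: 3.19 mg/L × 760,785 L = 2427 g.
Product at 62.7% available Cl: 2427 / 0.627 = 3871 g.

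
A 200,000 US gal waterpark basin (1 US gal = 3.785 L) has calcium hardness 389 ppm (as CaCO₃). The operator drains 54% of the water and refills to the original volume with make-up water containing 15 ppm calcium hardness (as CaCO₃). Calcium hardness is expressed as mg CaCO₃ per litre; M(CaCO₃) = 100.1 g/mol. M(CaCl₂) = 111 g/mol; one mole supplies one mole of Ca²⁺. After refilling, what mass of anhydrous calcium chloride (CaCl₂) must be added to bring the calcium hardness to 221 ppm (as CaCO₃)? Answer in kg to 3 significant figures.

28.5 kg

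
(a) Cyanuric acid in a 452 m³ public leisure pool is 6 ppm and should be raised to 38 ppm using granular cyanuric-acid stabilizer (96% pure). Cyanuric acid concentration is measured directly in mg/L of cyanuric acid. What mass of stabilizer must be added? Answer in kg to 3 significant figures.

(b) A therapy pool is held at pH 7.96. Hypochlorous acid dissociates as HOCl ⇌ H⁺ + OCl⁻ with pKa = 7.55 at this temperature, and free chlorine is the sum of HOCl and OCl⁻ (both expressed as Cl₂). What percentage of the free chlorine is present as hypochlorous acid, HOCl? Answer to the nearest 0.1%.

(a) Volume: 452 m³ = 452,000 L.
(a) CYA to add: (38 − 6) = 32 mg/L × 452,000 L = 14,460 g cyanuric acid.
(a) At 96% purity: 14,460 / 0.96 = 15,070 g product.

(b) [OCl⁻]/[HOCl] = 10^(pH − pKa) = 10^(7.96 − 7.55) = 10^0.41 = 2.57.
(b) Fraction as HOCl = 1 / (1 + 2.57) = 0.2801.

(a) 15.1 kg; (b) 28.0%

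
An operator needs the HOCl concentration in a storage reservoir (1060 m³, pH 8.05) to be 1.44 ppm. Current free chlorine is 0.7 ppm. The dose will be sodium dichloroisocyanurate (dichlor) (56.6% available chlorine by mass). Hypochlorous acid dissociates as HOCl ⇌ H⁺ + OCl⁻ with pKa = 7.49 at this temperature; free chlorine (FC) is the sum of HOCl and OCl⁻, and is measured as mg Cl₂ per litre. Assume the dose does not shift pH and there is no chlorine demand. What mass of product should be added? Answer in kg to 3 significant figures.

11.2 kg

Volume: 1060 m³ = 1,060,000 L.
[OCl⁻]/[HOCl] = 10^(pH − pKa) = 10^(8.05 − 7.49) = 3.631; fraction as HOCl = 1/(1 + 3.631) = 0.2159.
Free chlorine required for 1.44 ppm HOCl: 1.44 / 0.2159 = 6.668 ppm.
FC to add: 6.668 − 0.7 = 5.968 mg/L as Cl₂.
Cl₂ equivalent: 5.968 mg/L × 1,060,000 L = 6326 g.
Product at 56.6% available Cl: 6326 / 0.566 = 11,180 g.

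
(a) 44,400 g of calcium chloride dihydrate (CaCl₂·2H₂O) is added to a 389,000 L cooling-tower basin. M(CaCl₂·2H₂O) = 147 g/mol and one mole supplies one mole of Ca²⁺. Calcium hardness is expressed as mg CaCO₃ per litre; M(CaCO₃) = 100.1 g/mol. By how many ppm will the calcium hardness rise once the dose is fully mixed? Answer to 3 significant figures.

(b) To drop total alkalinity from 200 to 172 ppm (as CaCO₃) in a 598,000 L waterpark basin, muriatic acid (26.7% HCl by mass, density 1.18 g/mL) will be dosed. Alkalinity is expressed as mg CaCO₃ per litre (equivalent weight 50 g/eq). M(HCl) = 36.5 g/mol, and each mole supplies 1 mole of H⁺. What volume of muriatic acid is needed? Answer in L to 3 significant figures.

(a) Moles of Ca²⁺: 44,400 g ÷ 147 g/mol = 302 mol.
(a) As CaCO₃: 302 mol × 100.1 g/mol = 30,230 g.
(a) Rise: 30,230 g / 389,000 L × 1000 = 77.72 mg/L.

(b) Alkalinity to neutralize: (200 − 172) = 28 mg/L as CaCO₃ × 598,000 L = 16,740 g as CaCO₃.
(b) Equivalents of H⁺ required: 16,740 ÷ 50 g/eq = 334.9 eq = 334.9 mol HCl.
(b) Mass of HCl: 334.9 × 36.5 = 12,220 g.
(b) Mass of 26.7% solution: 12,220 / 0.267 = 45,780 g.
(b) Volume: 45,780 g ÷ 1.18 g/mL = 38,800 mL.

(a) 77.7 ppm; (b) 38.8 L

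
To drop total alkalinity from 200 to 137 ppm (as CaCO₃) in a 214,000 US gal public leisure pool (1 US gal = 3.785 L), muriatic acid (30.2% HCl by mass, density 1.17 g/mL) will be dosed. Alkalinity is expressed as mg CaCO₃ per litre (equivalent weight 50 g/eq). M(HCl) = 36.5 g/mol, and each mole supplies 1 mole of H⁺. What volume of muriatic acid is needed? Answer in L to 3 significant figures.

Volume: 214,000 US gal × 3.785 L/gal = 809,990 L.
Alkalinity to neutralize: (200 − 137) = 63 mg/L as CaCO₃ × 809,990 L = 51,030 g as CaCO₃.
Equivalents of H⁺ required: 51,030 ÷ 50 g/eq = 1021 eq = 1021 mol HCl.
Mass of HCl: 1021 × 36.5 = 37,250 g.
Mass of 30.2% solution: 37,250 / 0.302 = 123,300 g.
Volume: 123,300 g ÷ 1.17 g/mL = 105,400 mL.

105 L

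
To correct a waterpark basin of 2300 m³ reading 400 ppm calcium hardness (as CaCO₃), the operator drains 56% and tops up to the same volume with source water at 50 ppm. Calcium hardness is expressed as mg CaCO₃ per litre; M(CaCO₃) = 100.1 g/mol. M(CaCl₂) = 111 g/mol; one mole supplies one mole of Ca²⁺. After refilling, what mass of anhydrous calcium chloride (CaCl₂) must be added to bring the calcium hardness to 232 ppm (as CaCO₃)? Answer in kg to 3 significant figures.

Volume: 2300 m³ = 2,300,000 L.
After draining 56% and refilling: 400 × 0.44 + 50 × 0.56 = 204 ppm.
Deficit to target: 232 − 204 = 28 mg/L.
As CaCO₃: 28 mg/L × 2,300,000 L = 64,400 g; ÷ 100.1 = 643.4 mol Ca²⁺.
Mass: 643.4 × 111 = 71,410 g.

71.4 kg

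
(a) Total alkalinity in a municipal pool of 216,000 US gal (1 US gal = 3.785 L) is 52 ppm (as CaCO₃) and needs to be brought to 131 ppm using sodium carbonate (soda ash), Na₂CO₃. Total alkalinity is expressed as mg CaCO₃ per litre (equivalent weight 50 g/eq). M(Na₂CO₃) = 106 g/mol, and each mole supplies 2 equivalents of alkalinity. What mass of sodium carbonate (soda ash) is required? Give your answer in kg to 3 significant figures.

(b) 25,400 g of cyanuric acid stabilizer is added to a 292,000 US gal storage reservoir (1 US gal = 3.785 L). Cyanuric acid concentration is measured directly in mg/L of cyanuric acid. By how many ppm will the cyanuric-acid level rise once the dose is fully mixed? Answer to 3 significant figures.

(a) 68.5 kg; (b) 23.0 ppm

(a) Volume: 216,000 US gal × 3.785 L/gal = 817,560 L.
(a) Alkalinity to add: (131 − 52) = 79 mg/L as CaCO₃ × 817,560 L = 64,590 g as CaCO₃.
(a) Equivalents: 64,590 g ÷ 50 g/eq = 1292 eq.
(a) Each mole of Na₂CO₃ supplies 2 eq, so 1292 / 2 = 645.9 mol.
(a) Mass: 645.9 mol × 106 g/mol = 68,460 g.

(b) Volume: 292,000 US gal × 3.785 L/gal = 1,105,220 L.
(b) Rise: 25,400 g / 1,105,220 L × 1000 = 22.98 mg/L.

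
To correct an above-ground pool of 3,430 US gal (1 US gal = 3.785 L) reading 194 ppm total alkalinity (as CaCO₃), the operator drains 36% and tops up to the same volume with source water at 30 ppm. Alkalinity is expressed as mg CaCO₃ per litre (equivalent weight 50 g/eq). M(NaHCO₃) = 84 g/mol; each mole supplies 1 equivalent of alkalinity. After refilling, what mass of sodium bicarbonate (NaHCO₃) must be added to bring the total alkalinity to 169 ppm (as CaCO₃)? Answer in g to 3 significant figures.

Volume: 3,430 US gal × 3.785 L/gal = 12,983 L.
After draining 36% and refilling: 194 × 0.64 + 30 × 0.36 = 134.96 ppm.
Deficit to target: 169 − 134.96 = 34.04 mg/L.
As CaCO₃: 34.04 mg/L × 12,983 L = 441.9 g; ÷ 50 g/eq ÷ 1 = 8.839 mol NaHCO₃.
Mass: 8.839 × 84 = 742.4 g.

742 g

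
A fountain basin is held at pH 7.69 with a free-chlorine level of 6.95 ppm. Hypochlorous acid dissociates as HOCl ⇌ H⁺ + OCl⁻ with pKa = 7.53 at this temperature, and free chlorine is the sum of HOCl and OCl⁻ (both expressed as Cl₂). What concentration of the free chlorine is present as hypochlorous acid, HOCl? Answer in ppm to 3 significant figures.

[OCl⁻]/[HOCl] = 10^(pH − pKa) = 10^(7.69 − 7.53) = 10^0.16 = 1.445.
Fraction as HOCl = 1 / (1 + 1.445) = 0.4089.
HOCl = 0.4089 × 6.95 ppm = 2.842 ppm.

2.84 ppm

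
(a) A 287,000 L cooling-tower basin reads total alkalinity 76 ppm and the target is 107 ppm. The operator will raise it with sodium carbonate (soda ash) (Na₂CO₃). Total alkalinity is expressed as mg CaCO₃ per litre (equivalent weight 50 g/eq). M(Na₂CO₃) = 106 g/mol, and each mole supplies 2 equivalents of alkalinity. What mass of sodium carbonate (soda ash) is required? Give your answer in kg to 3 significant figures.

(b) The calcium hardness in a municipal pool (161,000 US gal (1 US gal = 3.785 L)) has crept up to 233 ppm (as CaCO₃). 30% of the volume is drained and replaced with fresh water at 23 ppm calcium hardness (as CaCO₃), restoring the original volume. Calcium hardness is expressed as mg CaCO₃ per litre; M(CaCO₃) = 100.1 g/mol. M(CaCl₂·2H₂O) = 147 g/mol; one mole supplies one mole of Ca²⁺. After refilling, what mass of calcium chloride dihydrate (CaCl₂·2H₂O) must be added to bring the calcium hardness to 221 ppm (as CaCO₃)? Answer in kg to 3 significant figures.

(a) 9.43 kg; (b) 45.6 kg

(a) Alkalinity to add: (107 − 76) = 31 mg/L as CaCO₃ × 287,000 L = 8897 g as CaCO₃.
(a) Equivalents: 8897 g ÷ 50 g/eq = 177.9 eq.
(a) Each mole of Na₂CO₃ supplies 2 eq, so 177.9 / 2 = 88.97 mol.
(a) Mass: 88.97 mol × 106 g/mol = 9431 g.

(b) Volume: 161,000 US gal × 3.785 L/gal = 609,385 L.
(b) After draining 30% and refilling: 233 × 0.70 + 23 × 0.30 = 170 ppm.
(b) Deficit to target: 221 − 170 = 51 mg/L.
(b) As CaCO₃: 51 mg/L × 609,385 L = 31,080 g; ÷ 100.1 = 310.5 mol Ca²⁺.
(b) Mass: 310.5 × 147 = 45,640 g.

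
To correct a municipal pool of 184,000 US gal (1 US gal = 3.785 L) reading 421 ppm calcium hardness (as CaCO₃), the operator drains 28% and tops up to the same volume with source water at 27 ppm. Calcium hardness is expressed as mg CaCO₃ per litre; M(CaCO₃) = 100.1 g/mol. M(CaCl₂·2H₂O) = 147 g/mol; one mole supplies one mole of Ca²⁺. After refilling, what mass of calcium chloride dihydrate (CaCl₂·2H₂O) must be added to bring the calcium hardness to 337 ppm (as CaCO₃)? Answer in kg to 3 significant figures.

26.9 kg

Volume: 184,000 US gal × 3.785 L/gal = 696,440 L.
After draining 28% and refilling: 421 × 0.72 + 27 × 0.28 = 310.68 ppm.
Deficit to target: 337 − 310.68 = 26.32 mg/L.
As CaCO₃: 26.32 mg/L × 696,440 L = 18,330 g; ÷ 100.1 = 183.1 mol Ca²⁺.
Mass: 183.1 × 147 = 26,920 g.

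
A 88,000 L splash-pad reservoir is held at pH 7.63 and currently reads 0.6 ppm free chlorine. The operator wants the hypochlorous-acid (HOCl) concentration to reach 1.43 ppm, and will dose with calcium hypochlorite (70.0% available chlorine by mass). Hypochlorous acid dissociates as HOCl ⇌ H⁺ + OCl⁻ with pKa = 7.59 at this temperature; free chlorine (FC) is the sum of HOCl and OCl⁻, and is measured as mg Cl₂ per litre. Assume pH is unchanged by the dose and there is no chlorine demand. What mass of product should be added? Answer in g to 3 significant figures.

301 g

[OCl⁻]/[HOCl] = 10^(pH − pKa) = 10^(7.63 − 7.59) = 1.096; fraction as HOCl = 1/(1 + 1.096) = 0.477.
Free chlorine required for 1.43 ppm HOCl: 1.43 / 0.477 = 2.998 ppm.
FC to add: 2.998 − 0.6 = 2.398 mg/L as Cl₂.
Cl₂ equivalent: 2.398 mg/L × 88,000 L = 211 g.
Product at 70.0% available Cl: 211 / 0.7 = 301.5 g.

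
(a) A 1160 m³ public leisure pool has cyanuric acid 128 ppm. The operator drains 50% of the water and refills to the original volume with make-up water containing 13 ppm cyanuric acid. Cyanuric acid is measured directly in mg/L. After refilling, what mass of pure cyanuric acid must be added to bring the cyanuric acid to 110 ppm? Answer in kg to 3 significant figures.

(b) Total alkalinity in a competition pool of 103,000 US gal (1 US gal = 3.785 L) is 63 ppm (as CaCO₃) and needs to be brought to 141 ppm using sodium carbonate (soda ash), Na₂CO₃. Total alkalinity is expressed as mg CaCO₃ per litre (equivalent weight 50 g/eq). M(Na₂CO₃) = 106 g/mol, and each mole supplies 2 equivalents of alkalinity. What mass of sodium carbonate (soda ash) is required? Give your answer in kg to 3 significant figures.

(a) 45.8 kg; (b) 32.2 kg

(a) Volume: 1160 m³ = 1,160,000 L.
(a) After draining 50% and refilling: 128 × 0.50 + 13 × 0.50 = 70.5 ppm.
(a) Deficit to target: 110 − 70.5 = 39.5 mg/L.
(a) Mass: 39.5 mg/L × 1,160,000 L = 45,820 g cyanuric acid.

(b) Volume: 103,000 US gal × 3.785 L/gal = 389,855 L.
(b) Alkalinity to add: (141 − 63) = 78 mg/L as CaCO₃ × 389,855 L = 30,410 g as CaCO₃.
(b) Equivalents: 30,410 g ÷ 50 g/eq = 608.2 eq.
(b) Each mole of Na₂CO₃ supplies 2 eq, so 608.2 / 2 = 304.1 mol.
(b) Mass: 304.1 mol × 106 g/mol = 32,230 g.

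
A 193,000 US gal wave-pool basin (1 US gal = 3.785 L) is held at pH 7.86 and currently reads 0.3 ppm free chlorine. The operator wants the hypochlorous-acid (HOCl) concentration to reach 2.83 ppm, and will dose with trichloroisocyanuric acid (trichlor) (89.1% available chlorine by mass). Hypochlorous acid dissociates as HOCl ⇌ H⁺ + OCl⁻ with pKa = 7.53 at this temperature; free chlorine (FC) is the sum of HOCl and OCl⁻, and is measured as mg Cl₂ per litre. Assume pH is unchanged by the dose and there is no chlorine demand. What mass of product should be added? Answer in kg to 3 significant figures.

7.03 kg

Volume: 193,000 US gal × 3.785 L/gal = 730,505 L.
[OCl⁻]/[HOCl] = 10^(pH − pKa) = 10^(7.86 − 7.53) = 2.138; fraction as HOCl = 1/(1 + 2.138) = 0.3187.
Free chlorine required for 2.83 ppm HOCl: 2.83 / 0.3187 = 8.88 ppm.
FC to add: 8.88 − 0.3 = 8.58 mg/L as Cl₂.
Cl₂ equivalent: 8.58 mg/L × 730,505 L = 6268 g.
Product at 89.1% available Cl: 6268 / 0.891 = 7035 g.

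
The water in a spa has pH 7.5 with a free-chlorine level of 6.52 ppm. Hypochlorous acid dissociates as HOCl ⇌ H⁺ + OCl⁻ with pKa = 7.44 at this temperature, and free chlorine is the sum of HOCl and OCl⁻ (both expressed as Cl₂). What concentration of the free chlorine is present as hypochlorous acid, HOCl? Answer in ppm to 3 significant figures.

3.04 ppm

[OCl⁻]/[HOCl] = 10^(pH − pKa) = 10^(7.5 − 7.44) = 10^0.06 = 1.148.
Fraction as HOCl = 1 / (1 + 1.148) = 0.4655.
HOCl = 0.4655 × 6.52 ppm = 3.035 ppm.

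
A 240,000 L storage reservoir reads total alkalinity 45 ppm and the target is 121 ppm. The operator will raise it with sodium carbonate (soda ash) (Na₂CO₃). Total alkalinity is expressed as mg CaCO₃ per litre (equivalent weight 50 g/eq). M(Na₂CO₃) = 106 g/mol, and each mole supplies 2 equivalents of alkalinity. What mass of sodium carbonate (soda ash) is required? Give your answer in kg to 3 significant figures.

19.3 kg

Alkalinity to add: (121 − 45) = 76 mg/L as CaCO₃ × 240,000 L = 18,240 g as CaCO₃.
Equivalents: 18,240 g ÷ 50 g/eq = 364.8 eq.
Each mole of Na₂CO₃ supplies 2 eq, so 364.8 / 2 = 182.4 mol.
Mass: 182.4 mol × 106 g/mol = 19,330 g.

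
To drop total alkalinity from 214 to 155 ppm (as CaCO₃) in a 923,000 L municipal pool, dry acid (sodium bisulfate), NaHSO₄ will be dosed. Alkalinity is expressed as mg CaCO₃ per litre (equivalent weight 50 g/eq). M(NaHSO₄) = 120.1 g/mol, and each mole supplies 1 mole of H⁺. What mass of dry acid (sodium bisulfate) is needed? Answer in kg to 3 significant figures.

Alkalinity to neutralize: (214 − 155) = 59 mg/L as CaCO₃ × 923,000 L = 54,460 g as CaCO₃.
Equivalents of H⁺ required: 54,460 ÷ 50 g/eq = 1089 eq = 1089 mol NaHSO₄.
Mass of NaHSO₄: 1089 × 120.1 = 130,800 g.

131 kg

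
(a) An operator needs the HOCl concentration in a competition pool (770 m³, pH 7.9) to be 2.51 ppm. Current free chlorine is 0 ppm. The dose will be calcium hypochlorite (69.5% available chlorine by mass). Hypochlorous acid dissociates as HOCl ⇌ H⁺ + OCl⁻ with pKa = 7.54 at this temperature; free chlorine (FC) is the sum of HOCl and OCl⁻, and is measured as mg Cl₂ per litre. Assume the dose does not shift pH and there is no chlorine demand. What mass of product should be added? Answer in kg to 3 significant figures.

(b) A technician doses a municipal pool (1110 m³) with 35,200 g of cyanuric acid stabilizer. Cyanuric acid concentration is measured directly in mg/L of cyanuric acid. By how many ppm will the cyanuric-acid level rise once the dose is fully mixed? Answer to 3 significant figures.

(a) 9.15 kg; (b) 31.7 ppm

(a) Volume: 770 m³ = 770,000 L.
(a) [OCl⁻]/[HOCl] = 10^(pH − pKa) = 10^(7.9 − 7.54) = 2.291; fraction as HOCl = 1/(1 + 2.291) = 0.3039.
(a) Free chlorine required for 2.51 ppm HOCl: 2.51 / 0.3039 = 8.26 ppm.
(a) FC to add: 8.26 − 0 = 8.26 mg/L as Cl₂.
(a) Cl₂ equivalent: 8.26 mg/L × 770,000 L = 6360 g.
(a) Product at 69.5% available Cl: 6360 / 0.695 = 9151 g.

(b) Volume: 1110 m³ = 1,110,000 L.
(b) Rise: 35,200 g / 1,110,000 L × 1000 = 31.71 mg/L.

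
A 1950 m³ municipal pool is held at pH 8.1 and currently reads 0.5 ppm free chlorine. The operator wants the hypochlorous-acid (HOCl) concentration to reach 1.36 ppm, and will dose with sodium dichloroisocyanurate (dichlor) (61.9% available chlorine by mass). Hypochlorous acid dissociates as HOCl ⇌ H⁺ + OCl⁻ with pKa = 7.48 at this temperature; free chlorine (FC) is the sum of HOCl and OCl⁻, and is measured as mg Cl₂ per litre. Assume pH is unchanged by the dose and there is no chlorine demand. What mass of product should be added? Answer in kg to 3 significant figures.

Volume: 1950 m³ = 1,950,000 L.
[OCl⁻]/[HOCl] = 10^(pH − pKa) = 10^(8.1 − 7.48) = 4.169; fraction as HOCl = 1/(1 + 4.169) = 0.1935.
Free chlorine required for 1.36 ppm HOCl: 1.36 / 0.1935 = 7.029 ppm.
FC to add: 7.029 − 0.5 = 6.529 mg/L as Cl₂.
Cl₂ equivalent: 6.529 mg/L × 1,950,000 L = 12,730 g.
Product at 61.9% available Cl: 12,730 / 0.619 = 20,570 g.

20.6 kg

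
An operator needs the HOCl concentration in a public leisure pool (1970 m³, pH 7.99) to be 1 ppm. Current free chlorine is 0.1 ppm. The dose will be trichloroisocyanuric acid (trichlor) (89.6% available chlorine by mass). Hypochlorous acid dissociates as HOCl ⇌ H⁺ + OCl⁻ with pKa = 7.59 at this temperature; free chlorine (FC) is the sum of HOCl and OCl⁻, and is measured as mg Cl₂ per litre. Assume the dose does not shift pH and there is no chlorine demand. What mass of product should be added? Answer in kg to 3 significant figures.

7.50 kg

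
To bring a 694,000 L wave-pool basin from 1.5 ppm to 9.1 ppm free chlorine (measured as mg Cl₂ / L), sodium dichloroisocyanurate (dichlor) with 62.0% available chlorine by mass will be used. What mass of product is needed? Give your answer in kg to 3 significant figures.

Chlorine deficit: 9.1 − 1.5 = 7.6 ppm = 7.6 mg/L as Cl₂.
Cl₂ equivalent needed: 7.6 mg/L × 694,000 L = 5,274,000 mg = 5274 g.
Product at 62.0% available chlorine: 5274 / 0.62 = 8507 g.

8.51 kg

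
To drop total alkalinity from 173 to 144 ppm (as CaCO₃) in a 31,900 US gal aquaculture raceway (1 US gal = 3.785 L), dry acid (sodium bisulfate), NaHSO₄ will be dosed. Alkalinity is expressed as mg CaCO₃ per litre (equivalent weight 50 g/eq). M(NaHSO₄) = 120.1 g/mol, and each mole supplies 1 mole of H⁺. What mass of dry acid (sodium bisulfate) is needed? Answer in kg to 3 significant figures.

8.41 kg

Volume: 31,900 US gal × 3.785 L/gal = 120,742 L.
Alkalinity to neutralize: (173 − 144) = 29 mg/L as CaCO₃ × 120,742 L = 3502 g as CaCO₃.
Equivalents of H⁺ required: 3502 ÷ 50 g/eq = 70.03 eq = 70.03 mol NaHSO₄.
Mass of NaHSO₄: 70.03 × 120.1 = 8411 g.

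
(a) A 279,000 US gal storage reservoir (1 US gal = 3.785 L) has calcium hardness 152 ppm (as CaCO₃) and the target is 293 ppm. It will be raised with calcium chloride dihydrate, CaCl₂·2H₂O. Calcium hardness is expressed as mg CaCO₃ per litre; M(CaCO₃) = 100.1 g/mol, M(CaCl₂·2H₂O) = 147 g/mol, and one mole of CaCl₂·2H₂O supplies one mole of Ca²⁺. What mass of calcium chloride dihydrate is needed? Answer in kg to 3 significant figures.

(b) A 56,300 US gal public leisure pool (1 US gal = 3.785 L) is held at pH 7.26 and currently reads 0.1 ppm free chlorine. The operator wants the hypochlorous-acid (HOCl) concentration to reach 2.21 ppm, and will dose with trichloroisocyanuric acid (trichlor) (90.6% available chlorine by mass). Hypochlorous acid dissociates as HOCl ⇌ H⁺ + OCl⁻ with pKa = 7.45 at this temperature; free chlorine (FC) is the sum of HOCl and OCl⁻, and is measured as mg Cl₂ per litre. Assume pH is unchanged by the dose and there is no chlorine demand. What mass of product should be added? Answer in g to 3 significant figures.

(a) Volume: 279,000 US gal × 3.785 L/gal = 1,056,015 L.
(a) Hardness to add: (293 − 152) = 141 mg/L as CaCO₃ × 1,056,015 L = 148,900 g as CaCO₃.
(a) Moles of Ca²⁺ (1 mol Ca²⁺ ≡ 1 mol CaCO₃): 148,900 / 100.1 g/mol = 1487 mol.
(a) Mass of CaCl₂·2H₂O: 1487 × 147 = 218,700 g.

(b) Volume: 56,300 US gal × 3.785 L/gal = 213,096 L.
(b) [OCl⁻]/[HOCl] = 10^(pH − pKa) = 10^(7.26 − 7.45) = 0.6457; fraction as HOCl = 1/(1 + 0.6457) = 0.6077.
(b) Free chlorine required for 2.21 ppm HOCl: 2.21 / 0.6077 = 3.637 ppm.
(b) FC to add: 3.637 − 0.1 = 3.537 mg/L as Cl₂.
(b) Cl₂ equivalent: 3.537 mg/L × 213,096 L = 753.7 g.
(b) Product at 90.6% available Cl: 753.7 / 0.906 = 831.9 g.

(a) 219 kg; (b) 832 g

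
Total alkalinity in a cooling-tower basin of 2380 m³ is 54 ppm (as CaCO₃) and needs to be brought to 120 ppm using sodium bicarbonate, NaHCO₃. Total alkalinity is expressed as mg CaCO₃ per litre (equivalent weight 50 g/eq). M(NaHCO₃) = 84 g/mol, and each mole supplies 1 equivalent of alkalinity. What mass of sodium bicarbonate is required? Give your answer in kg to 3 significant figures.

264 kg

Volume: 2380 m³ = 2,380,000 L.
Alkalinity to add: (120 − 54) = 66 mg/L as CaCO₃ × 2,380,000 L = 157,100 g as CaCO₃.
Equivalents: 157,100 g ÷ 50 g/eq = 3142 eq.
NaHCO₃ supplies 1 eq per mole → 3142 mol.
Mass: 3142 mol × 84 g/mol = 263,900 g.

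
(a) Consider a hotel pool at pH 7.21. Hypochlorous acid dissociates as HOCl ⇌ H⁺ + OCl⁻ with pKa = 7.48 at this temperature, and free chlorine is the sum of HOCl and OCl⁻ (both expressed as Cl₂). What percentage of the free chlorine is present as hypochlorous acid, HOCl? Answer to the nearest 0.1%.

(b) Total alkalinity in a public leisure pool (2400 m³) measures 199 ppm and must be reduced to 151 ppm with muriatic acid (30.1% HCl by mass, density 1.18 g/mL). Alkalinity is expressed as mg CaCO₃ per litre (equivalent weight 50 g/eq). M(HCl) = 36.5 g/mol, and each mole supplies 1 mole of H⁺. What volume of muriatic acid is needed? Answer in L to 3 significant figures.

(a) 65.1%; (b) 237 L

(a) [OCl⁻]/[HOCl] = 10^(pH − pKa) = 10^(7.21 − 7.48) = 10^-0.27 = 0.537.
(a) Fraction as HOCl = 1 / (1 + 0.537) = 0.6506.

(b) Volume: 2400 m³ = 2,400,000 L.
(b) Alkalinity to neutralize: (199 − 151) = 48 mg/L as CaCO₃ × 2,400,000 L = 115,200 g as CaCO₃.
(b) Equivalents of H⁺ required: 115,200 ÷ 50 g/eq = 2304 eq = 2304 mol HCl.
(b) Mass of HCl: 2304 × 36.5 = 84,100 g.
(b) Mass of 30.1% solution: 84,100 / 0.301 = 279,400 g.
(b) Volume: 279,400 g ÷ 1.18 g/mL = 236,800 mL.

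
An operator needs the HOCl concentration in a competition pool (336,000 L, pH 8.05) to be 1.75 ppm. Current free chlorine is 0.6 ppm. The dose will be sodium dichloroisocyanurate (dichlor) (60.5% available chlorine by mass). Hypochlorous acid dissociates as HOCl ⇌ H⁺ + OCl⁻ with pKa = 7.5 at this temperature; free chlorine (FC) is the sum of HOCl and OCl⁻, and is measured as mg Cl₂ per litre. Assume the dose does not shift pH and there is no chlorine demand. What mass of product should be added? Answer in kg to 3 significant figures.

[OCl⁻]/[HOCl] = 10^(pH − pKa) = 10^(8.05 − 7.5) = 3.548; fraction as HOCl = 1/(1 + 3.548) = 0.2199.
Free chlorine required for 1.75 ppm HOCl: 1.75 / 0.2199 = 7.959 ppm.
FC to add: 7.959 − 0.6 = 7.359 mg/L as Cl₂.
Cl₂ equivalent: 7.359 mg/L × 336,000 L = 2473 g.
Product at 60.5% available Cl: 2473 / 0.605 = 4087 g.

4.09 kg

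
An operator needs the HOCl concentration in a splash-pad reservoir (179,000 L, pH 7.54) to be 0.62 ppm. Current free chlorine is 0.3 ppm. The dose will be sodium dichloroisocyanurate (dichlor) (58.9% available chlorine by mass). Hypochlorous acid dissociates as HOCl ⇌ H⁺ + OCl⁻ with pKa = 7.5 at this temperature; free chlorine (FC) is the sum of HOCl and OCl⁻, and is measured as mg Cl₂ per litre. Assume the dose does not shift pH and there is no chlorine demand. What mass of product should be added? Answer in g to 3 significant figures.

[OCl⁻]/[HOCl] = 10^(pH − pKa) = 10^(7.54 − 7.5) = 1.096; fraction as HOCl = 1/(1 + 1.096) = 0.477.
Free chlorine required for 0.62 ppm HOCl: 0.62 / 0.477 = 1.3 ppm.
FC to add: 1.3 − 0.3 = 0.9998 mg/L as Cl₂.
Cl₂ equivalent: 0.9998 mg/L × 179,000 L = 179 g.
Product at 58.9% available Cl: 179 / 0.589 = 303.8 g.

304 g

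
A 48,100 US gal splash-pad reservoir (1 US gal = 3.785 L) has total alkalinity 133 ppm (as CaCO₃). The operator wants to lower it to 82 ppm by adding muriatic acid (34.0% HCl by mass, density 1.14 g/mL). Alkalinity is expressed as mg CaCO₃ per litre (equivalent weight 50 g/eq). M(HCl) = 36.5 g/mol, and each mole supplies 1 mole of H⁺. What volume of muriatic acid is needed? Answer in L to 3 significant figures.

Volume: 48,100 US gal × 3.785 L/gal = 182,058 L.
Alkalinity to neutralize: (133 − 82) = 51 mg/L as CaCO₃ × 182,058 L = 9285 g as CaCO₃.
Equivalents of H⁺ required: 9285 ÷ 50 g/eq = 185.7 eq = 185.7 mol HCl.
Mass of HCl: 185.7 × 36.5 = 6778 g.
Mass of 34.0% solution: 6778 / 0.34 = 19,940 g.
Volume: 19,940 g ÷ 1.14 g/mL = 17,490 mL.

17.5 L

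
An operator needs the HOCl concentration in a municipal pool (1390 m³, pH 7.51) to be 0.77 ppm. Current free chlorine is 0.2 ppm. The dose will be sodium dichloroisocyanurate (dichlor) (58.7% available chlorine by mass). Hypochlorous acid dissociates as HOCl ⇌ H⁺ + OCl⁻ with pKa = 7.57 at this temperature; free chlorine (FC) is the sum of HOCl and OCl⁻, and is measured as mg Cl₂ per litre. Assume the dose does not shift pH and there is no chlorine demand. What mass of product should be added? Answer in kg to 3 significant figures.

Volume: 1390 m³ = 1,390,000 L.
[OCl⁻]/[HOCl] = 10^(pH − pKa) = 10^(7.51 − 7.57) = 0.871; fraction as HOCl = 1/(1 + 0.871) = 0.5345.
Free chlorine required for 0.77 ppm HOCl: 0.77 / 0.5345 = 1.441 ppm.
FC to add: 1.441 − 0.2 = 1.241 mg/L as Cl₂.
Cl₂ equivalent: 1.241 mg/L × 1,390,000 L = 1724 g.
Product at 58.7% available Cl: 1724 / 0.587 = 2938 g.

2.94 kg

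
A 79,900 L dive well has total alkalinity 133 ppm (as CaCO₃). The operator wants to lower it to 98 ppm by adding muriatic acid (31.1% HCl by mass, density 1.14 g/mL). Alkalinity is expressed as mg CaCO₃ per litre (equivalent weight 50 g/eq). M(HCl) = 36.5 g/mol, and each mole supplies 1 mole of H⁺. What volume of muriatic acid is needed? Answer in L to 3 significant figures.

5.76 L

Alkalinity to neutralize: (133 − 98) = 35 mg/L as CaCO₃ × 79,900 L = 2796 g as CaCO₃.
Equivalents of H⁺ required: 2796 ÷ 50 g/eq = 55.93 eq = 55.93 mol HCl.
Mass of HCl: 55.93 × 36.5 = 2041 g.
Mass of 31.1% solution: 2041 / 0.311 = 6564 g.
Volume: 6564 g ÷ 1.14 g/mL = 5758 mL.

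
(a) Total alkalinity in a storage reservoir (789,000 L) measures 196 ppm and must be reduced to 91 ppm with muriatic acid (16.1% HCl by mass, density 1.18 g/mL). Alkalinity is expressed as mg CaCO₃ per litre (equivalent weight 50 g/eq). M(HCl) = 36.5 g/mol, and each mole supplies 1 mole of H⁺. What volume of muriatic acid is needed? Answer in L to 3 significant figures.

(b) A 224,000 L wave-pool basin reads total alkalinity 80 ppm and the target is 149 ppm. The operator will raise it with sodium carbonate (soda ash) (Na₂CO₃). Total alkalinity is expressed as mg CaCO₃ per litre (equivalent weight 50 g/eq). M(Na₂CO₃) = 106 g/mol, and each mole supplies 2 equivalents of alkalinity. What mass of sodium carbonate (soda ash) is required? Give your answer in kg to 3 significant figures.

(a) Alkalinity to neutralize: (196 − 91) = 105 mg/L as CaCO₃ × 789,000 L = 82,840 g as CaCO₃.
(a) Equivalents of H⁺ required: 82,840 ÷ 50 g/eq = 1657 eq = 1657 mol HCl.
(a) Mass of HCl: 1657 × 36.5 = 60,480 g.
(a) Mass of 16.1% solution: 60,480 / 0.161 = 375,600 g.
(a) Volume: 375,600 g ÷ 1.18 g/mL = 318,300 mL.

(b) Alkalinity to add: (149 − 80) = 69 mg/L as CaCO₃ × 224,000 L = 15,460 g as CaCO₃.
(b) Equivalents: 15,460 g ÷ 50 g/eq = 309.1 eq.
(b) Each mole of Na₂CO₃ supplies 2 eq, so 309.1 / 2 = 154.6 mol.
(b) Mass: 154.6 mol × 106 g/mol = 16,380 g.

(a) 318 L; (b) 16.4 kg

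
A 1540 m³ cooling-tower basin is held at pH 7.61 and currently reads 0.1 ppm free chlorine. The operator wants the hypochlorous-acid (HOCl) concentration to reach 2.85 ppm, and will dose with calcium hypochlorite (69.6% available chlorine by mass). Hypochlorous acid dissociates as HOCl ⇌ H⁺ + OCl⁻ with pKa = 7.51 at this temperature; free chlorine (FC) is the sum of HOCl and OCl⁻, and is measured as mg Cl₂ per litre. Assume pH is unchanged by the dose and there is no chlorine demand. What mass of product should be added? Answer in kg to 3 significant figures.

14.0 kg

Volume: 1540 m³ = 1,540,000 L.
[OCl⁻]/[HOCl] = 10^(pH − pKa) = 10^(7.61 − 7.51) = 1.259; fraction as HOCl = 1/(1 + 1.259) = 0.4427.
Free chlorine required for 2.85 ppm HOCl: 2.85 / 0.4427 = 6.438 ppm.
FC to add: 6.438 − 0.1 = 6.338 mg/L as Cl₂.
Cl₂ equivalent: 6.338 mg/L × 1,540,000 L = 9760 g.
Product at 69.6% available Cl: 9760 / 0.696 = 14,020 g.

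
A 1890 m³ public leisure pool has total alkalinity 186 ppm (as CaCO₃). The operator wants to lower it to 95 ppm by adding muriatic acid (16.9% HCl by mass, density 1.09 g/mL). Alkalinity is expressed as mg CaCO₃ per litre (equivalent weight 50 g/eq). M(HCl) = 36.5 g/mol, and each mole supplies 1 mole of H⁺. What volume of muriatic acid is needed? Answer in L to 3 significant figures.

682 L

Volume: 1890 m³ = 1,890,000 L.
Alkalinity to neutralize: (186 − 95) = 91 mg/L as CaCO₃ × 1,890,000 L = 172,000 g as CaCO₃.
Equivalents of H⁺ required: 172,000 ÷ 50 g/eq = 3440 eq = 3440 mol HCl.
Mass of HCl: 3440 × 36.5 = 125,600 g.
Mass of 16.9% solution: 125,600 / 0.169 = 742,900 g.
Volume: 742,900 g ÷ 1.09 g/mL = 681,600 mL.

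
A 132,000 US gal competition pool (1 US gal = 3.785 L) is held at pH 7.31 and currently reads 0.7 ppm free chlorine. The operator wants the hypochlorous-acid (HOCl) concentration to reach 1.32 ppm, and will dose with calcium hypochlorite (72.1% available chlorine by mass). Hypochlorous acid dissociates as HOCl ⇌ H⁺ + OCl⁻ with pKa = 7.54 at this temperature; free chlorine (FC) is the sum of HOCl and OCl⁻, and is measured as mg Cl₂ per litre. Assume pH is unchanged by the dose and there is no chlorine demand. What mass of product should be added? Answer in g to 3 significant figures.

968 g

Volume: 132,000 US gal × 3.785 L/gal = 499,620 L.
[OCl⁻]/[HOCl] = 10^(pH − pKa) = 10^(7.31 − 7.54) = 0.5888; fraction as HOCl = 1/(1 + 0.5888) = 0.6294.
Free chlorine required for 1.32 ppm HOCl: 1.32 / 0.6294 = 2.097 ppm.
FC to add: 2.097 − 0.7 = 1.397 mg/L as Cl₂.
Cl₂ equivalent: 1.397 mg/L × 499,620 L = 698.1 g.
Product at 72.1% available Cl: 698.1 / 0.721 = 968.2 g.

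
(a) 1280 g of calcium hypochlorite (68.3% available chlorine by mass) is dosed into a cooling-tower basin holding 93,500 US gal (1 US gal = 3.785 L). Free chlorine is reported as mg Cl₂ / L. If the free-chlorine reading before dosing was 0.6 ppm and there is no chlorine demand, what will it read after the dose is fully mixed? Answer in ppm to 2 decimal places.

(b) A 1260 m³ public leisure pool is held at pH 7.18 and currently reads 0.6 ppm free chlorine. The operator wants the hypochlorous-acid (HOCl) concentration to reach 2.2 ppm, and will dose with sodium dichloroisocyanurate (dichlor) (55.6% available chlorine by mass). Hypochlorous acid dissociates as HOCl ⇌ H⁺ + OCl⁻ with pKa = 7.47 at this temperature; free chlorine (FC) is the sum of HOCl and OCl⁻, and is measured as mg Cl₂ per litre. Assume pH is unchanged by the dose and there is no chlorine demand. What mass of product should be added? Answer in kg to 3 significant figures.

(a) 3.07 ppm; (b) 6.18 kg

(a) Volume: 93,500 US gal × 3.785 L/gal = 353,898 L.
(a) Available chlorine delivered: 1280 g × 0.683 = 874.2 g as Cl₂.
(a) Concentration rise: 874.2 g / 353,898 L = 2.47 mg/L = 2.47 ppm.
(a) Final FC: 0.6 + 2.47 = 3.07 ppm.

(b) Volume: 1260 m³ = 1,260,000 L.
(b) [OCl⁻]/[HOCl] = 10^(pH − pKa) = 10^(7.18 − 7.47) = 0.5129; fraction as HOCl = 1/(1 + 0.5129) = 0.661.
(b) Free chlorine required for 2.2 ppm HOCl: 2.2 / 0.661 = 3.328 ppm.
(b) FC to add: 3.328 − 0.6 = 2.728 mg/L as Cl₂.
(b) Cl₂ equivalent: 2.728 mg/L × 1,260,000 L = 3438 g.
(b) Product at 55.6% available Cl: 3438 / 0.556 = 6183 g.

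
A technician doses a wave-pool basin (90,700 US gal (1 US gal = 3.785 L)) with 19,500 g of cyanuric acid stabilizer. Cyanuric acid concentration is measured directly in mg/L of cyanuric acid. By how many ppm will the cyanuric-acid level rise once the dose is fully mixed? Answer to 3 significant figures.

56.8 ppm

Volume: 90,700 US gal × 3.785 L/gal = 343,300 L.
Rise: 19,500 g / 343,300 L × 1000 = 56.8 mg/L.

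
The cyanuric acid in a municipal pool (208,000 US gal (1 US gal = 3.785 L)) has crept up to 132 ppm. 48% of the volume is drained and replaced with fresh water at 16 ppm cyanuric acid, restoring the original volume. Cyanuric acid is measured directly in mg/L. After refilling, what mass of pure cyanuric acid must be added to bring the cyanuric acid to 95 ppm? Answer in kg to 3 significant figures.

14.7 kg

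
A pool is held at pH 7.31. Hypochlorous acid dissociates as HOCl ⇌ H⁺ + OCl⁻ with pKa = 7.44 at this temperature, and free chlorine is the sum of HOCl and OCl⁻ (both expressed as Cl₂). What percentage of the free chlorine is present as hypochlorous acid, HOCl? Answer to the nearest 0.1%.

57.4%

[OCl⁻]/[HOCl] = 10^(pH − pKa) = 10^(7.31 − 7.44) = 10^-0.13 = 0.7413.
Fraction as HOCl = 1 / (1 + 0.7413) = 0.5743.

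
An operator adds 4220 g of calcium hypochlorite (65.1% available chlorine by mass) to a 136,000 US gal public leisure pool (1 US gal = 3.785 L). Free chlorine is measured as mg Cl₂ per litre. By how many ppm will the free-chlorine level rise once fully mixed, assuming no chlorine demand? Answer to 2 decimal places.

Volume: 136,000 US gal × 3.785 L/gal = 514,760 L.
Available chlorine delivered: 4220 g × 0.651 = 2747 g as Cl₂.
Concentration rise: 2747 g / 514,760 L = 5.337 mg/L = 5.34 ppm.

5.34 ppm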